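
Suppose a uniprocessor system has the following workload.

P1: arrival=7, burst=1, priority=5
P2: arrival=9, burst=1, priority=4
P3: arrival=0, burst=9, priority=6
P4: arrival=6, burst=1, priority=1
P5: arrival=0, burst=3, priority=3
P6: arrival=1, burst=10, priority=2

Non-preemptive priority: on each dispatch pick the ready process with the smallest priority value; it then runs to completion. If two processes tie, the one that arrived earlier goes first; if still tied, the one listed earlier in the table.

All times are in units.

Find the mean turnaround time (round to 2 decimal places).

Gantt: | P5 0-3 | P6 3-13 | P4 13-14 | P2 14-15 | P1 15-16 | P3 16-25 |
Completion: P1=16  P2=15  P3=25  P4=14  P5=3  P6=13
Turnaround (C−A): P1=9  P2=6  P3=25  P4=8  P5=3  P6=12
Turnaround times: P1=9, P2=6, P3=25, P4=8, P5=3, P6=12
Average turnaround = (9+6+25+8+3+12) / 6 = 63/6 = 10.50

10.50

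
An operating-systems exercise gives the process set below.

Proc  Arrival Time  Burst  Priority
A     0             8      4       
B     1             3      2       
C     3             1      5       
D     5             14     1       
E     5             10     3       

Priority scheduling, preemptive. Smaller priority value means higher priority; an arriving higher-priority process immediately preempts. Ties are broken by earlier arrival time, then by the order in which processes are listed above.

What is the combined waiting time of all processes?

73

Timeline: | A 0-1 | B 1-4 | A 4-5 | D 5-19 | E 19-29 | A 29-35 | C 35-36 |
Completion: A=35  B=4  C=36  D=19  E=29
Turnaround (C−A): A=35  B=3  C=33  D=14  E=24
Waiting = turnaround − burst: A=27, B=0, C=32, D=0, E=14
Total waiting = 27 + 0 + 32 + 0 + 14 = 73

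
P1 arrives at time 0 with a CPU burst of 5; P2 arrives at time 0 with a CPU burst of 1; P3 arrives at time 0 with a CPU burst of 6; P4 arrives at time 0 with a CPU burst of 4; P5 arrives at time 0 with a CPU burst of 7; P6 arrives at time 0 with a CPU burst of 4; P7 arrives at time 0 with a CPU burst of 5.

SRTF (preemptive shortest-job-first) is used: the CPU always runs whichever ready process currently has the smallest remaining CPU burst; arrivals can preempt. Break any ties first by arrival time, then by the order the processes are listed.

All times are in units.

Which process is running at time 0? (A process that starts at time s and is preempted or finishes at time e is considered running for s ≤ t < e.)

Schedule: | P2 0-1 | P4 1-5 | P6 5-9 | P1 9-14 | P7 14-19 | P3 19-25 | P5 25-32 |
Completion: P1=14  P2=1  P3=25  P4=5  P5=32  P6=9  P7=19
Turnaround (C−A): P1=14  P2=1  P3=25  P4=5  P5=32  P6=9  P7=19

P2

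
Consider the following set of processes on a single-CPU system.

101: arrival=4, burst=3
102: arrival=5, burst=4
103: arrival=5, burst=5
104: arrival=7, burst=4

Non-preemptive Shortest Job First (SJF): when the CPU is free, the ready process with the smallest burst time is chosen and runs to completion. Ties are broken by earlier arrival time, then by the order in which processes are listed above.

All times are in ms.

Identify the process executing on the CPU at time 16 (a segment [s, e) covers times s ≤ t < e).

Schedule: | idle 0-4 | 101 4-7 | 102 7-11 | 104 11-15 | 103 15-20 |
Completion: 101=7  102=11  103=20  104=15

103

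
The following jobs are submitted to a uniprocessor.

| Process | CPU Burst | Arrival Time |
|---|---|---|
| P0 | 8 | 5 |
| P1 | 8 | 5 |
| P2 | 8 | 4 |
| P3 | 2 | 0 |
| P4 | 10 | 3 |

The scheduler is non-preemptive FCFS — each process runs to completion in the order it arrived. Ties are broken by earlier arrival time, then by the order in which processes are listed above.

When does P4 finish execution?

Timeline: | P3 0-2 | idle 2-3 | P4 3-13 | P2 13-21 | P0 21-29 | P1 29-37 |
Completion: P0=29  P1=37  P2=21  P3=2  P4=13

13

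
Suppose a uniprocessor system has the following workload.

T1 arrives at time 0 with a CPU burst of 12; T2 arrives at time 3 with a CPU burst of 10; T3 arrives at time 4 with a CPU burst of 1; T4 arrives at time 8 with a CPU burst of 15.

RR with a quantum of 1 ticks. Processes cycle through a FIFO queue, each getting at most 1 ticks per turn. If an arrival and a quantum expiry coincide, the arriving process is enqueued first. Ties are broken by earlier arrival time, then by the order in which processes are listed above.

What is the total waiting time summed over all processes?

50

Schedule: | T1 0-3 | T2 3-4 | T1 4-5 | T3 5-6 | T2 6-7 | T1 7-8 | T2 8-9 | T4 9-10 | T1 10-11 | T2 11-12 | T4 12-13 | T1 13-14 | T2 14-15 | T4 15-16 | T1 16-17 | T2 17-18 | T4 18-19 | T1 19-20 | T2 20-21 | T4 21-22 | T1 22-23 | T2 23-24 | T4 24-25 | T1 25-26 | T2 26-27 | T4 27-28 | T1 28-29 | T2 29-30 | T4 30-38 |
Completion: T1=29  T2=30  T3=6  T4=38
Waiting = turnaround − burst: T1=17, T2=17, T3=1, T4=15
Total waiting = 17 + 17 + 1 + 15 = 50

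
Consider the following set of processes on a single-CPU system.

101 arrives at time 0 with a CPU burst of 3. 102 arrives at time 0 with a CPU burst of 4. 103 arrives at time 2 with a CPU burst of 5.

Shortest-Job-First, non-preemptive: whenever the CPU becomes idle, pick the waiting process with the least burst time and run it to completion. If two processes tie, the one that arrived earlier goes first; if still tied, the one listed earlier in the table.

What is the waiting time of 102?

Schedule: | 101 0-3 | 102 3-7 | 103 7-12 |
Completion: 101=3  102=7  103=12
Turnaround (C−A): 101=3  102=7  103=10
Waiting(102) = turnaround − burst = 7 − 4 = 3

3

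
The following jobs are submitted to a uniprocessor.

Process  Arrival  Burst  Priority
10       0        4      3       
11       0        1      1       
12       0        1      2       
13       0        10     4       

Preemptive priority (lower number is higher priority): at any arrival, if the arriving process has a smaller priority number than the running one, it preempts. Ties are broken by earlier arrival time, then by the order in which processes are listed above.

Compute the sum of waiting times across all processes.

9

Schedule: | 11 0-1 | 12 1-2 | 10 2-6 | 13 6-16 |
Completion: 10=6  11=1  12=2  13=16
Turnaround (C−A): 10=6  11=1  12=2  13=16
Waiting = turnaround − burst: 10=2, 11=0, 12=1, 13=6
Total waiting = 2 + 0 + 1 + 6 = 9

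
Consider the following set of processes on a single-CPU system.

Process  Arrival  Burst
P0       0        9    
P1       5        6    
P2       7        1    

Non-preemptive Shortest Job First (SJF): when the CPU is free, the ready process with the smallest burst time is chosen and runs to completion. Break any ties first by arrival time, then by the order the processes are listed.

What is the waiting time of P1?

Gantt: | P0 0-9 | P2 9-10 | P1 10-16 |
Completion: P0=9  P1=16  P2=10
Turnaround (C−A): P0=9  P1=11  P2=3
Waiting(P1) = turnaround − burst = 11 − 6 = 5

5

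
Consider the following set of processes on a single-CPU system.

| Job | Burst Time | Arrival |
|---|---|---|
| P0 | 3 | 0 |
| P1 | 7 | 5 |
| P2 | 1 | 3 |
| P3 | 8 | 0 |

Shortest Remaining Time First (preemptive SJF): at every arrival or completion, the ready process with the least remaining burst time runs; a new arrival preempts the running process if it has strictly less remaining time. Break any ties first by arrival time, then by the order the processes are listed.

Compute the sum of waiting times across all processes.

Timeline: | P0 0-3 | P2 3-4 | P3 4-12 | P1 12-19 |
Completion: P0=3  P1=19  P2=4  P3=12
Waiting = turnaround − burst: P0=0, P1=7, P2=0, P3=4
Total waiting = 0 + 7 + 0 + 4 = 11

11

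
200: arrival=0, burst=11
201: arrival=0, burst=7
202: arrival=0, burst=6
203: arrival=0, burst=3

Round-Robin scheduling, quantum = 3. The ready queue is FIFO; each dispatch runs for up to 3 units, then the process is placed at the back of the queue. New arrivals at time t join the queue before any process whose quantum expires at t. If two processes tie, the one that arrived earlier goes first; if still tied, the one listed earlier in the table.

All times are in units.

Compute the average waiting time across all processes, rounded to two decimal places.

Gantt: | 200 0-3 | 201 3-6 | 202 6-9 | 203 9-12 | 200 12-15 | 201 15-18 | 202 18-21 | 200 21-24 | 201 24-25 | 200 25-27 |
Completion: 200=27  201=25  202=21  203=12
Turnaround (C−A): 200=27  201=25  202=21  203=12
Waiting times: 200=16, 201=18, 202=15, 203=9
Average waiting = (16+18+15+9) / 4 = 58/4 = 14.50

14.50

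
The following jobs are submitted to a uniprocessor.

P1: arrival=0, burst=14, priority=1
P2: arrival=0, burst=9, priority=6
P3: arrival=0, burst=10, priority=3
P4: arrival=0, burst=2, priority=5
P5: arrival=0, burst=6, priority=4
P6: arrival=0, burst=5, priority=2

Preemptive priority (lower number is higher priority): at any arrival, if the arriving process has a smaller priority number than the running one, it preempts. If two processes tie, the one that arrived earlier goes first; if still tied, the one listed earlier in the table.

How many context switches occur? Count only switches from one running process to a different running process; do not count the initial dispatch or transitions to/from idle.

5

Timeline: | P1 0-14 | P6 14-19 | P3 19-29 | P5 29-35 | P4 35-37 | P2 37-46 |
Completion: P1=14  P2=46  P3=29  P4=37  P5=35  P6=19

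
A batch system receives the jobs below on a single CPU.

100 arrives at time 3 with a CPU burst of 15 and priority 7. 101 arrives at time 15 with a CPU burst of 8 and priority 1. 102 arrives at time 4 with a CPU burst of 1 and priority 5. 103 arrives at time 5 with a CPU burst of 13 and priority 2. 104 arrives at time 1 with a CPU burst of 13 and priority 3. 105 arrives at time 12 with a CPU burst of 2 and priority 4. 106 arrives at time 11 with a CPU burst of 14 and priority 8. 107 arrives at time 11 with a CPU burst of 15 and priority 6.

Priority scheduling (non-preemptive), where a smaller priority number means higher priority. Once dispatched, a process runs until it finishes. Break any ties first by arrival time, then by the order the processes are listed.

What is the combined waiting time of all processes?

211

Timeline: | idle 0-1 | 104 1-14 | 103 14-27 | 101 27-35 | 105 35-37 | 102 37-38 | 107 38-53 | 100 53-68 | 106 68-82 |
Completion: 100=68  101=35  102=38  103=27  104=14  105=37  106=82  107=53
Waiting = turnaround − burst: 100=50, 101=12, 102=33, 103=9, 104=0, 105=23, 106=57, 107=27
Total waiting = 50 + 12 + 33 + 9 + 0 + 23 + 57 + 27 = 211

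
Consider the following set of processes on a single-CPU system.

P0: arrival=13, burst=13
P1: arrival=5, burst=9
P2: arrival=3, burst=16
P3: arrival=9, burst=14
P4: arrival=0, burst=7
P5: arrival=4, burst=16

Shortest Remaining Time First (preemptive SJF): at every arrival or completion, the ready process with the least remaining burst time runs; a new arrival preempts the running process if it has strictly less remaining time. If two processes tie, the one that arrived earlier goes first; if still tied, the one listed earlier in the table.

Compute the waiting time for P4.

0

Schedule: | P4 0-7 | P1 7-16 | P0 16-29 | P3 29-43 | P2 43-59 | P5 59-75 |
Completion: P0=29  P1=16  P2=59  P3=43  P4=7  P5=75
Turnaround (C−A): P0=16  P1=11  P2=56  P3=34  P4=7  P5=71
Waiting(P4) = turnaround − burst = 7 − 7 = 0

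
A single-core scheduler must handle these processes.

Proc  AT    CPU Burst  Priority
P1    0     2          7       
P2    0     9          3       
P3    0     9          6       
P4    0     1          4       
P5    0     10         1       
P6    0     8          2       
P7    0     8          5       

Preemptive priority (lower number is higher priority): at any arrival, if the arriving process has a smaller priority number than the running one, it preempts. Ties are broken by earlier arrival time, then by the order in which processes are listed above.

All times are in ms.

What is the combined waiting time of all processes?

164

Gantt: | P5 0-10 | P6 10-18 | P2 18-27 | P4 27-28 | P7 28-36 | P3 36-45 | P1 45-47 |
Completion: P1=47  P2=27  P3=45  P4=28  P5=10  P6=18  P7=36
Turnaround (C−A): P1=47  P2=27  P3=45  P4=28  P5=10  P6=18  P7=36
Waiting = turnaround − burst: P1=45, P2=18, P3=36, P4=27, P5=0, P6=10, P7=28
Total waiting = 45 + 18 + 36 + 27 + 0 + 10 + 28 = 164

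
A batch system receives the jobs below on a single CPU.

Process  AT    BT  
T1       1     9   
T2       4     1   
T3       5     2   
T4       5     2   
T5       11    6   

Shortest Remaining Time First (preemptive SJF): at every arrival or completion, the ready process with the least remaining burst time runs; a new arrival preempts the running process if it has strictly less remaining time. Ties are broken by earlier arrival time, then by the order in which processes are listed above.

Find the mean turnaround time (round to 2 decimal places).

6.20

Timeline: | idle 0-1 | T1 1-4 | T2 4-5 | T3 5-7 | T4 7-9 | T1 9-15 | T5 15-21 |
Completion: T1=15  T2=5  T3=7  T4=9  T5=21
Turnaround (C−A): T1=14  T2=1  T3=2  T4=4  T5=10
Turnaround times: T1=14, T2=1, T3=2, T4=4, T5=10
Average turnaround = (14+1+2+4+10) / 5 = 31/5 = 6.20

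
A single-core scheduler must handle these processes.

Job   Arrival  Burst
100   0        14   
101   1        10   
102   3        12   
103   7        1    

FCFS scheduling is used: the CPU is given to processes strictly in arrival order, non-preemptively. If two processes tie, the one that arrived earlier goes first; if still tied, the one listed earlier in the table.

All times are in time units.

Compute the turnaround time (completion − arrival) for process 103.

Schedule: | 100 0-14 | 101 14-24 | 102 24-36 | 103 36-37 |
Completion: 100=14  101=24  102=36  103=37
Turnaround (C−A): 100=14  101=23  102=33  103=30
Turnaround(103) = completion − arrival = 37 − 7 = 30

30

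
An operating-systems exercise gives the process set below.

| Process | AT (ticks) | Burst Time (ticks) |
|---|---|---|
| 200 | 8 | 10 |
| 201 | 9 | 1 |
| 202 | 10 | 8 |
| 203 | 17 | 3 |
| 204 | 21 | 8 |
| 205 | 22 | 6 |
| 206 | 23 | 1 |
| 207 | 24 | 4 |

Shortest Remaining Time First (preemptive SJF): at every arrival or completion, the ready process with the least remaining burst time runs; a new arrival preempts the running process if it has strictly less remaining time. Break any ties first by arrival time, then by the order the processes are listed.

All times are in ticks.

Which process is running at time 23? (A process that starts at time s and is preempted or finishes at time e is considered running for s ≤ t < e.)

Gantt: | idle 0-8 | 200 8-9 | 201 9-10 | 202 10-18 | 203 18-21 | 204 21-22 | 205 22-23 | 206 23-24 | 207 24-28 | 205 28-33 | 204 33-40 | 200 40-49 |
Completion: 200=49  201=10  202=18  203=21  204=40  205=33  206=24  207=28
Turnaround (C−A): 200=41  201=1  202=8  203=4  204=19  205=11  206=1  207=4

206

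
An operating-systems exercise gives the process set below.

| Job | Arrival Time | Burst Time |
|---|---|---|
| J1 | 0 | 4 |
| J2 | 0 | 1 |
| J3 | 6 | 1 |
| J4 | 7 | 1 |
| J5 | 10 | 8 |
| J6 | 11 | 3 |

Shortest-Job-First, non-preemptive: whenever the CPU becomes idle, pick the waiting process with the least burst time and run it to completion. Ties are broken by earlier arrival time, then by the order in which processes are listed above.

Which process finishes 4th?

Timeline: | J2 0-1 | J1 1-5 | idle 5-6 | J3 6-7 | J4 7-8 | idle 8-10 | J5 10-18 | J6 18-21 |
Completion: J1=5  J2=1  J3=7  J4=8  J5=18  J6=21
Turnaround (C−A): J1=5  J2=1  J3=1  J4=1  J5=8  J6=10
Finish order: J2 → J1 → J3 → J4 → J5 → J6

J4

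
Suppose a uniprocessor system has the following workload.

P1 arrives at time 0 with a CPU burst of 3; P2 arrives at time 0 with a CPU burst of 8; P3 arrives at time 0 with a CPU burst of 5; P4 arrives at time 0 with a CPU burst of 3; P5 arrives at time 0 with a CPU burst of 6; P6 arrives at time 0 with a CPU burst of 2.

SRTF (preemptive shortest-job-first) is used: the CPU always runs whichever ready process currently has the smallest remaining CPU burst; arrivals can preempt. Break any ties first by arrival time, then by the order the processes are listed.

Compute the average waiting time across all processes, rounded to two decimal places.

Schedule: | P6 0-2 | P1 2-5 | P4 5-8 | P3 8-13 | P5 13-19 | P2 19-27 |
Completion: P1=5  P2=27  P3=13  P4=8  P5=19  P6=2
Waiting times: P1=2, P2=19, P3=8, P4=5, P5=13, P6=0
Average waiting = (2+19+8+5+13+0) / 6 = 47/6 = 7.83

7.83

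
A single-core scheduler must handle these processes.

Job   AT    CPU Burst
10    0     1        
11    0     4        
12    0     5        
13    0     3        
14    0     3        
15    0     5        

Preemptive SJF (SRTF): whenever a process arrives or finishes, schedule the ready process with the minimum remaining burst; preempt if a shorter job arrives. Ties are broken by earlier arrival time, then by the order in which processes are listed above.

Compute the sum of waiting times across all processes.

Timeline: | 10 0-1 | 13 1-4 | 14 4-7 | 11 7-11 | 12 11-16 | 15 16-21 |
Completion: 10=1  11=11  12=16  13=4  14=7  15=21
Waiting = turnaround − burst: 10=0, 11=7, 12=11, 13=1, 14=4, 15=16
Total waiting = 0 + 7 + 11 + 1 + 4 + 16 = 39

39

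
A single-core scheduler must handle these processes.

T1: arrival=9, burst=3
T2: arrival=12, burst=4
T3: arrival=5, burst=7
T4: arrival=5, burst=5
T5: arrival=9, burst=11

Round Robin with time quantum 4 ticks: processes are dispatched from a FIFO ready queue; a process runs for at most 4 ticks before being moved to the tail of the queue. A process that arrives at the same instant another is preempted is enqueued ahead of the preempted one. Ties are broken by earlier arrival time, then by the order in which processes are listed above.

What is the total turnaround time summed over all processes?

Timeline: | idle 0-5 | T3 5-9 | T4 9-13 | T1 13-16 | T5 16-20 | T3 20-23 | T2 23-27 | T4 27-28 | T5 28-35 |
Completion: T1=16  T2=27  T3=23  T4=28  T5=35
Turnaround = completion − arrival: T1=7, T2=15, T3=18, T4=23, T5=26
Total turnaround = 7 + 15 + 18 + 23 + 26 = 89

89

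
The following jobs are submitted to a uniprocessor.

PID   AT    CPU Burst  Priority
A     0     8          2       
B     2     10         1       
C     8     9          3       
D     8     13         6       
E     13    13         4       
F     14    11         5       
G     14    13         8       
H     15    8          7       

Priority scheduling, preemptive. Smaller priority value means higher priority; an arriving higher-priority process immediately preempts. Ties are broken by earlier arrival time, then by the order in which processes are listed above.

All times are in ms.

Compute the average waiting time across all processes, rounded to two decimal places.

26.25

Timeline: | A 0-2 | B 2-12 | A 12-18 | C 18-27 | E 27-40 | F 40-51 | D 51-64 | H 64-72 | G 72-85 |
Completion: A=18  B=12  C=27  D=64  E=40  F=51  G=85  H=72
Waiting times: A=10, B=0, C=10, D=43, E=14, F=26, G=58, H=49
Average waiting = (10+0+10+43+14+26+58+49) / 8 = 210/8 = 26.25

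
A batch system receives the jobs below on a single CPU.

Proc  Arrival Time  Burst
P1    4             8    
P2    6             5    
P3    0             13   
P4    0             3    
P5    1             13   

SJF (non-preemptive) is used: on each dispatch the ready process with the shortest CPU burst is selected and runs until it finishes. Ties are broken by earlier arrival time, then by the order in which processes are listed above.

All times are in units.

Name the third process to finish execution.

P2

Gantt: | P4 0-3 | P3 3-16 | P2 16-21 | P1 21-29 | P5 29-42 |
Completion: P1=29  P2=21  P3=16  P4=3  P5=42
Turnaround (C−A): P1=25  P2=15  P3=16  P4=3  P5=41
Finish order: P4 → P3 → P2 → P1 → P5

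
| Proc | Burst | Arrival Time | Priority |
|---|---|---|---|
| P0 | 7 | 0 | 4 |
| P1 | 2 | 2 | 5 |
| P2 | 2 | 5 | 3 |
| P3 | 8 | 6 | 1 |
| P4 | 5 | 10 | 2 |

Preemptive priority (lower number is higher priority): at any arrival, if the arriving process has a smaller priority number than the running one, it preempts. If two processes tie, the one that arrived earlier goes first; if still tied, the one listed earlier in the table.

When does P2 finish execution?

Timeline: | P0 0-5 | P2 5-6 | P3 6-14 | P4 14-19 | P2 19-20 | P0 20-22 | P1 22-24 |
Completion: P0=22  P1=24  P2=20  P3=14  P4=19
Turnaround (C−A): P0=22  P1=22  P2=15  P3=8  P4=9

20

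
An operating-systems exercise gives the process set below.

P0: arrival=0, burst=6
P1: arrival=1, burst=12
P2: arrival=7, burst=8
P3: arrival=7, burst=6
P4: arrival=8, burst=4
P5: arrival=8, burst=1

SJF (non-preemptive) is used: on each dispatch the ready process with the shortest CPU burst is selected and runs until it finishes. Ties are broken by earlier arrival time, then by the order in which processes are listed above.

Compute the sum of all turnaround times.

101

Schedule: | P0 0-6 | P1 6-18 | P5 18-19 | P4 19-23 | P3 23-29 | P2 29-37 |
Completion: P0=6  P1=18  P2=37  P3=29  P4=23  P5=19
Turnaround = completion − arrival: P0=6, P1=17, P2=30, P3=22, P4=15, P5=11
Total turnaround = 6 + 17 + 30 + 22 + 15 + 11 = 101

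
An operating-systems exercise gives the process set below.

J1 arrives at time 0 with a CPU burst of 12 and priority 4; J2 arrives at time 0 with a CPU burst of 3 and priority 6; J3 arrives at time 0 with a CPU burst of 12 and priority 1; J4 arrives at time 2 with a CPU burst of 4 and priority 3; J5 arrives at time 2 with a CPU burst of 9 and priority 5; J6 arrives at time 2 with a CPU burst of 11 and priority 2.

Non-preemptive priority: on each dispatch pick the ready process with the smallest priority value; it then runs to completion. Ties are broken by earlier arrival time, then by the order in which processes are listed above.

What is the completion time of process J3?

12

Schedule: | J3 0-12 | J6 12-23 | J4 23-27 | J1 27-39 | J5 39-48 | J2 48-51 |
Completion: J1=39  J2=51  J3=12  J4=27  J5=48  J6=23
Turnaround (C−A): J1=39  J2=51  J3=12  J4=25  J5=46  J6=21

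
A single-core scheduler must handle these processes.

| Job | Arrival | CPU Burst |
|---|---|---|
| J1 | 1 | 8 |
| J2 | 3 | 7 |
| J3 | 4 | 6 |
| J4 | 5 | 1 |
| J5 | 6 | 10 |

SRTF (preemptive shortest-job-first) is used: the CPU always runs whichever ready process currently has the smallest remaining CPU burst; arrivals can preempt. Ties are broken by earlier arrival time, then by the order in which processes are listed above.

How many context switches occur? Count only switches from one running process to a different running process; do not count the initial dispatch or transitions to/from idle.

Timeline: | idle 0-1 | J1 1-5 | J4 5-6 | J1 6-10 | J3 10-16 | J2 16-23 | J5 23-33 |
Completion: J1=10  J2=23  J3=16  J4=6  J5=33
Turnaround (C−A): J1=9  J2=20  J3=12  J4=1  J5=27

5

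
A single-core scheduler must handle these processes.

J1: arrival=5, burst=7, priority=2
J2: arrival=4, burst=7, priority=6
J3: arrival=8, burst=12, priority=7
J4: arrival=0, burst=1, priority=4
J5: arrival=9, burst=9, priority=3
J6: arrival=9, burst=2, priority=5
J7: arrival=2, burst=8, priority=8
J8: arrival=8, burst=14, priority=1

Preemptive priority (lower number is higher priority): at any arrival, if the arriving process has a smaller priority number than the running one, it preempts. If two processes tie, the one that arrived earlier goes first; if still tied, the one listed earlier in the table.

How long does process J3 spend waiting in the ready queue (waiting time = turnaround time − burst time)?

35

Gantt: | J4 0-1 | idle 1-2 | J7 2-4 | J2 4-5 | J1 5-8 | J8 8-22 | J1 22-26 | J5 26-35 | J6 35-37 | J2 37-43 | J3 43-55 | J7 55-61 |
Completion: J1=26  J2=43  J3=55  J4=1  J5=35  J6=37  J7=61  J8=22
Waiting(J3) = turnaround − burst = 47 − 12 = 35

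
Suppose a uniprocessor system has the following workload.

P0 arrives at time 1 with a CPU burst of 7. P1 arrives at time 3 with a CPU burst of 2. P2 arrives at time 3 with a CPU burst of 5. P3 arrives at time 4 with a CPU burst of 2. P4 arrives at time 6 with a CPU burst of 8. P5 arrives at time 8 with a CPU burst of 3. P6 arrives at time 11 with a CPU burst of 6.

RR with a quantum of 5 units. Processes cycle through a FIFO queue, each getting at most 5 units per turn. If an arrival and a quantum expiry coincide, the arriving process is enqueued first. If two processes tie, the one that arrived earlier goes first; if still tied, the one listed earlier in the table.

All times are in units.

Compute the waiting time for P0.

14

Gantt: | idle 0-1 | P0 1-6 | P1 6-8 | P2 8-13 | P3 13-15 | P4 15-20 | P0 20-22 | P5 22-25 | P6 25-30 | P4 30-33 | P6 33-34 |
Completion: P0=22  P1=8  P2=13  P3=15  P4=33  P5=25  P6=34
Waiting(P0) = turnaround − burst = 21 − 7 = 14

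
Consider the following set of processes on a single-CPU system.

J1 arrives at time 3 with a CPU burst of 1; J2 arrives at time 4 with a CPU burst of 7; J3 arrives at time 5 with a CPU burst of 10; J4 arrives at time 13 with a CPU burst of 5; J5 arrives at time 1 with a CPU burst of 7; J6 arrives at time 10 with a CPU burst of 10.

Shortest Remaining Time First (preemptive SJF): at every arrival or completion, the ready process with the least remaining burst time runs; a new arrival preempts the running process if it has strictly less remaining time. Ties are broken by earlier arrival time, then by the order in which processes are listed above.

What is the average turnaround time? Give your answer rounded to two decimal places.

14.33

Gantt: | idle 0-1 | J5 1-3 | J1 3-4 | J5 4-9 | J2 9-16 | J4 16-21 | J3 21-31 | J6 31-41 |
Completion: J1=4  J2=16  J3=31  J4=21  J5=9  J6=41
Turnaround times: J1=1, J2=12, J3=26, J4=8, J5=8, J6=31
Average turnaround = (1+12+26+8+8+31) / 6 = 86/6 = 14.33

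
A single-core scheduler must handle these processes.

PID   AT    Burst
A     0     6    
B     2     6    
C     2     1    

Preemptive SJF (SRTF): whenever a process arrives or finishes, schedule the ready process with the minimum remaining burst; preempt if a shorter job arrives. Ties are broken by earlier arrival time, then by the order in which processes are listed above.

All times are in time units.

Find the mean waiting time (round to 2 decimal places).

2.00

Timeline: | A 0-2 | C 2-3 | A 3-7 | B 7-13 |
Completion: A=7  B=13  C=3
Turnaround (C−A): A=7  B=11  C=1
Waiting times: A=1, B=5, C=0
Average waiting = (1+5+0) / 3 = 6/3 = 2.00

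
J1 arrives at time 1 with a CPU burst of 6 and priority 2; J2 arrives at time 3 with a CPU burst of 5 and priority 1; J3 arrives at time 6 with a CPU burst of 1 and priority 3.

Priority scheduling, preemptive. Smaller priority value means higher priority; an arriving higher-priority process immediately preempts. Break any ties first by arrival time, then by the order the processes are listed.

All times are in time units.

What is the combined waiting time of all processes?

11

Schedule: | idle 0-1 | J1 1-3 | J2 3-8 | J1 8-12 | J3 12-13 |
Completion: J1=12  J2=8  J3=13
Turnaround (C−A): J1=11  J2=5  J3=7
Waiting = turnaround − burst: J1=5, J2=0, J3=6
Total waiting = 5 + 0 + 6 = 11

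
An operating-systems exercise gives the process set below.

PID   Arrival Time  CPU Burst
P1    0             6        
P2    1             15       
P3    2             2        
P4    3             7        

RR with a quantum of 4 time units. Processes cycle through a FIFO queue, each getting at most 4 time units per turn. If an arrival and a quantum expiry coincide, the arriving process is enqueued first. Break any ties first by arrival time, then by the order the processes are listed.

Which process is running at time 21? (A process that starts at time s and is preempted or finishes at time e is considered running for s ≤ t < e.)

P4

Schedule: | P1 0-4 | P2 4-8 | P3 8-10 | P4 10-14 | P1 14-16 | P2 16-20 | P4 20-23 | P2 23-30 |
Completion: P1=16  P2=30  P3=10  P4=23
Turnaround (C−A): P1=16  P2=29  P3=8  P4=20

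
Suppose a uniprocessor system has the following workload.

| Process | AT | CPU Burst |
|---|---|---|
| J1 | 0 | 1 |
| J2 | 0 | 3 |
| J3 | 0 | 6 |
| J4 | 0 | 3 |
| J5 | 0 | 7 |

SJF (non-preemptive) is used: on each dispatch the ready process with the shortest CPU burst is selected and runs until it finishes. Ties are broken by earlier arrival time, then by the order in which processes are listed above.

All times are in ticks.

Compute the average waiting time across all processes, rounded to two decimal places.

5.00

Timeline: | J1 0-1 | J2 1-4 | J4 4-7 | J3 7-13 | J5 13-20 |
Completion: J1=1  J2=4  J3=13  J4=7  J5=20
Turnaround (C−A): J1=1  J2=4  J3=13  J4=7  J5=20
Waiting times: J1=0, J2=1, J3=7, J4=4, J5=13
Average waiting = (0+1+7+4+13) / 5 = 25/5 = 5.00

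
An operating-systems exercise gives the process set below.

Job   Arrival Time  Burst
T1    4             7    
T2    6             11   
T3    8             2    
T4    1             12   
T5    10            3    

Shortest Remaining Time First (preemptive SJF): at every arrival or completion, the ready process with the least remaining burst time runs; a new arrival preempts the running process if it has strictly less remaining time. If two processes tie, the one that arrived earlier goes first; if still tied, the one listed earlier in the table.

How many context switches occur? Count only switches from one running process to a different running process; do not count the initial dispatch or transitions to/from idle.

6

Gantt: | idle 0-1 | T4 1-4 | T1 4-8 | T3 8-10 | T1 10-13 | T5 13-16 | T4 16-25 | T2 25-36 |
Completion: T1=13  T2=36  T3=10  T4=25  T5=16
Turnaround (C−A): T1=9  T2=30  T3=2  T4=24  T5=6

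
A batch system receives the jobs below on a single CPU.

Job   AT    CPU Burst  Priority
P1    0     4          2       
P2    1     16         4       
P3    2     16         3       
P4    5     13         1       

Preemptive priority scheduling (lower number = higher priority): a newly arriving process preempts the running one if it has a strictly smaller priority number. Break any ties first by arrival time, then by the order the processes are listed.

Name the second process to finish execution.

P4

Gantt: | P1 0-4 | P3 4-5 | P4 5-18 | P3 18-33 | P2 33-49 |
Completion: P1=4  P2=49  P3=33  P4=18
Finish order: P1 → P4 → P3 → P2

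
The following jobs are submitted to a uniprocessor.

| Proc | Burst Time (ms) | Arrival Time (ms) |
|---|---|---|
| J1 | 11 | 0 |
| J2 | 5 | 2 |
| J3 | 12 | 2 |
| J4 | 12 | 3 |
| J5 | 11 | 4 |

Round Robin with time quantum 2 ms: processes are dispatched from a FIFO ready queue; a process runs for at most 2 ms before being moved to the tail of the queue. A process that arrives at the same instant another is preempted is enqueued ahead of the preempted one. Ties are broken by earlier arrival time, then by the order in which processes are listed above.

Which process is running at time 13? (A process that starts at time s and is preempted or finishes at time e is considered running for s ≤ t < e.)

Timeline: | J1 0-2 | J2 2-4 | J3 4-6 | J1 6-8 | J4 8-10 | J5 10-12 | J2 12-14 | J3 14-16 | J1 16-18 | J4 18-20 | J5 20-22 | J2 22-23 | J3 23-25 | J1 25-27 | J4 27-29 | J5 29-31 | J3 31-33 | J1 33-35 | J4 35-37 | J5 37-39 | J3 39-41 | J1 41-42 | J4 42-44 | J5 44-46 | J3 46-48 | J4 48-50 | J5 50-51 |
Completion: J1=42  J2=23  J3=48  J4=50  J5=51
Turnaround (C−A): J1=42  J2=21  J3=46  J4=47  J5=47

J2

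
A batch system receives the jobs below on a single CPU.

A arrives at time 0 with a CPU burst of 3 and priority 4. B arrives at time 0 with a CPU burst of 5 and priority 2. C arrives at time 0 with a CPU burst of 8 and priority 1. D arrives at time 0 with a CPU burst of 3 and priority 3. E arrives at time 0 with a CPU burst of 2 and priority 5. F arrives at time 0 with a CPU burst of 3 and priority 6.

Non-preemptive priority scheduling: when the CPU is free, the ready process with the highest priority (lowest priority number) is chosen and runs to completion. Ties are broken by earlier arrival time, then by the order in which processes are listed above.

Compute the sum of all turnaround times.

101

Schedule: | C 0-8 | B 8-13 | D 13-16 | A 16-19 | E 19-21 | F 21-24 |
Completion: A=19  B=13  C=8  D=16  E=21  F=24
Turnaround (C−A): A=19  B=13  C=8  D=16  E=21  F=24
Turnaround = completion − arrival: A=19, B=13, C=8, D=16, E=21, F=24
Total turnaround = 19 + 13 + 8 + 16 + 21 + 24 = 101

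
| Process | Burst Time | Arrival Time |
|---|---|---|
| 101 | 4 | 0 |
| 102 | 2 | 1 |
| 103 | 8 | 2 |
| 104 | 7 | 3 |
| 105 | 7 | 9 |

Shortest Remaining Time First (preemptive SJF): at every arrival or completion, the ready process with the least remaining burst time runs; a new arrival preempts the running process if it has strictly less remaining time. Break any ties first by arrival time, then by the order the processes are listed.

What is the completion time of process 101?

6

Schedule: | 101 0-1 | 102 1-3 | 101 3-6 | 104 6-13 | 105 13-20 | 103 20-28 |
Completion: 101=6  102=3  103=28  104=13  105=20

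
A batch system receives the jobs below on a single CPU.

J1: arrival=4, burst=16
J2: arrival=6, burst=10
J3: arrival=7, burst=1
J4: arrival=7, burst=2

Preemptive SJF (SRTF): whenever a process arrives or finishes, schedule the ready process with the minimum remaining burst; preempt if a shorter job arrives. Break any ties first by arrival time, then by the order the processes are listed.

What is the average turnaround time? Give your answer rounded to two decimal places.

Gantt: | idle 0-4 | J1 4-6 | J2 6-7 | J3 7-8 | J4 8-10 | J2 10-19 | J1 19-33 |
Completion: J1=33  J2=19  J3=8  J4=10
Turnaround times: J1=29, J2=13, J3=1, J4=3
Average turnaround = (29+13+1+3) / 4 = 46/4 = 11.50

11.50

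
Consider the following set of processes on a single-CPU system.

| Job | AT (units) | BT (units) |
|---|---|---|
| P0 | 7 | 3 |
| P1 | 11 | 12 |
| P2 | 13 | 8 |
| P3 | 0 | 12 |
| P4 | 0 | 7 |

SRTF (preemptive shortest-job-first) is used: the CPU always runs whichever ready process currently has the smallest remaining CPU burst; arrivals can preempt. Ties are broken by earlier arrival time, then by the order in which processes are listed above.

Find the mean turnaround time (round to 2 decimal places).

Gantt: | P4 0-7 | P0 7-10 | P3 10-13 | P2 13-21 | P3 21-30 | P1 30-42 |
Completion: P0=10  P1=42  P2=21  P3=30  P4=7
Turnaround (C−A): P0=3  P1=31  P2=8  P3=30  P4=7
Turnaround times: P0=3, P1=31, P2=8, P3=30, P4=7
Average turnaround = (3+31+8+30+7) / 5 = 79/5 = 15.80

15.80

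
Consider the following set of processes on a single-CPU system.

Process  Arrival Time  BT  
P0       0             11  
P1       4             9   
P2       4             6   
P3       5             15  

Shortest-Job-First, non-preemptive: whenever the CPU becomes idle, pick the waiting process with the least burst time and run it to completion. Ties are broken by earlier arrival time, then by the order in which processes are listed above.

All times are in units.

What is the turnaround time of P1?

Gantt: | P0 0-11 | P2 11-17 | P1 17-26 | P3 26-41 |
Completion: P0=11  P1=26  P2=17  P3=41
Turnaround(P1) = completion − arrival = 26 − 4 = 22

22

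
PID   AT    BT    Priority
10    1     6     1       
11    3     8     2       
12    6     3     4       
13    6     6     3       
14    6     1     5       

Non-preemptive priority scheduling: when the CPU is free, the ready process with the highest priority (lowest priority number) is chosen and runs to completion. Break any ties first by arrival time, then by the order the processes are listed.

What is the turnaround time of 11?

Schedule: | idle 0-1 | 10 1-7 | 11 7-15 | 13 15-21 | 12 21-24 | 14 24-25 |
Completion: 10=7  11=15  12=24  13=21  14=25
Turnaround (C−A): 10=6  11=12  12=18  13=15  14=19
Turnaround(11) = completion − arrival = 15 − 3 = 12

12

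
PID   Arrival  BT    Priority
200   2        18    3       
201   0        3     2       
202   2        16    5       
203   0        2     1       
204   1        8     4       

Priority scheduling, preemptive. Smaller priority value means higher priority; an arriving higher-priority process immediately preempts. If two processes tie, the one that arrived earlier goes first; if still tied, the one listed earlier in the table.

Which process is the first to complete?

203

Timeline: | 203 0-2 | 201 2-5 | 200 5-23 | 204 23-31 | 202 31-47 |
Completion: 200=23  201=5  202=47  203=2  204=31
Turnaround (C−A): 200=21  201=5  202=45  203=2  204=30
Finish order: 203 → 201 → 200 → 204 → 202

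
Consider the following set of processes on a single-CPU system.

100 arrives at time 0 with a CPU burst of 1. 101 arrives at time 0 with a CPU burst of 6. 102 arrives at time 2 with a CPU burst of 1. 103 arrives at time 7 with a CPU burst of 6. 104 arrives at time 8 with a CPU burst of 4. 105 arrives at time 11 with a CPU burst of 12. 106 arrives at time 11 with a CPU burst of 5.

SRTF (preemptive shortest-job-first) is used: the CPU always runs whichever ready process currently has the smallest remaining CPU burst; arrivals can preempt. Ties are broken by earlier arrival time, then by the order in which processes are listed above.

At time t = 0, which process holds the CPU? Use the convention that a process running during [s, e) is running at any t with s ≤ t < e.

Timeline: | 100 0-1 | 101 1-2 | 102 2-3 | 101 3-8 | 104 8-12 | 106 12-17 | 103 17-23 | 105 23-35 |
Completion: 100=1  101=8  102=3  103=23  104=12  105=35  106=17

100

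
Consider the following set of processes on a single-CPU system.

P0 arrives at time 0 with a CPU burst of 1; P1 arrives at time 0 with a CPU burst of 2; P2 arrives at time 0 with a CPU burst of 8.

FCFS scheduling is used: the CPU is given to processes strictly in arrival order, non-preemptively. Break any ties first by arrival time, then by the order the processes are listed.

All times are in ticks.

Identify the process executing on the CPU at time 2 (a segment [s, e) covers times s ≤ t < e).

Gantt: | P0 0-1 | P1 1-3 | P2 3-11 |
Completion: P0=1  P1=3  P2=11
Turnaround (C−A): P0=1  P1=3  P2=11

P1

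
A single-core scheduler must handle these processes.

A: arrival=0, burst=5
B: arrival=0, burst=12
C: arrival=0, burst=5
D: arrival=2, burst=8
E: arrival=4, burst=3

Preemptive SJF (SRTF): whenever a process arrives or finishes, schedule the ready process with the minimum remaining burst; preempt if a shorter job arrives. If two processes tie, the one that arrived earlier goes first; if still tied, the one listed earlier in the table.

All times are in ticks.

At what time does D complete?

Schedule: | A 0-5 | E 5-8 | C 8-13 | D 13-21 | B 21-33 |
Completion: A=5  B=33  C=13  D=21  E=8

21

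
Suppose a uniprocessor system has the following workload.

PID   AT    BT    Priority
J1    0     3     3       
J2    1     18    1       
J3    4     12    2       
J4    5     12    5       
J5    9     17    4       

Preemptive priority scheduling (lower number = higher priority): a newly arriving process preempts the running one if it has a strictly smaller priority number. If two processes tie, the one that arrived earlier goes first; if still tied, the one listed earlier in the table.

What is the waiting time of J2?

Timeline: | J1 0-1 | J2 1-19 | J3 19-31 | J1 31-33 | J5 33-50 | J4 50-62 |
Completion: J1=33  J2=19  J3=31  J4=62  J5=50
Turnaround (C−A): J1=33  J2=18  J3=27  J4=57  J5=41
Waiting(J2) = turnaround − burst = 18 − 18 = 0

0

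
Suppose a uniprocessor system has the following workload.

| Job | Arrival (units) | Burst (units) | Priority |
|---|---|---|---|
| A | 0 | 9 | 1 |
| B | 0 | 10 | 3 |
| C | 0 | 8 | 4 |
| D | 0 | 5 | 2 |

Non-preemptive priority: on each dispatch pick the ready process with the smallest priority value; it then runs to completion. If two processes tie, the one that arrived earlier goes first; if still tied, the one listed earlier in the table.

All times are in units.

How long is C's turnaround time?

32

Schedule: | A 0-9 | D 9-14 | B 14-24 | C 24-32 |
Completion: A=9  B=24  C=32  D=14
Turnaround (C−A): A=9  B=24  C=32  D=14
Turnaround(C) = completion − arrival = 32 − 0 = 32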